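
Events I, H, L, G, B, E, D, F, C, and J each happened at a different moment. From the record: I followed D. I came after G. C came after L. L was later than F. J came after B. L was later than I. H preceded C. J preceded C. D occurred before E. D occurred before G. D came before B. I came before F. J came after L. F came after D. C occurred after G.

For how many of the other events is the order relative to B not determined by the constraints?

6

Forced before B: D; forced after B: C and J.
That leaves E, F, G, H, I, and L with no forced order relative to B — 6.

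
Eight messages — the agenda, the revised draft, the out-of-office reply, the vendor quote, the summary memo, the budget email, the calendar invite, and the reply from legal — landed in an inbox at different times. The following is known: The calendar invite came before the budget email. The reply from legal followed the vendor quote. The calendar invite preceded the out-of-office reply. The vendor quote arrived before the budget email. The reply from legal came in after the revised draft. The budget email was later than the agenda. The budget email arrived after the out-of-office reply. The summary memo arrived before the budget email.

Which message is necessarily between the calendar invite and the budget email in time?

Tracing the constraints gives the calendar invite → the out-of-office reply → the budget email, so the out-of-office reply sits after the calendar invite and before the budget email.
No other message is forced both after the calendar invite and before the budget email.

the out-of-office reply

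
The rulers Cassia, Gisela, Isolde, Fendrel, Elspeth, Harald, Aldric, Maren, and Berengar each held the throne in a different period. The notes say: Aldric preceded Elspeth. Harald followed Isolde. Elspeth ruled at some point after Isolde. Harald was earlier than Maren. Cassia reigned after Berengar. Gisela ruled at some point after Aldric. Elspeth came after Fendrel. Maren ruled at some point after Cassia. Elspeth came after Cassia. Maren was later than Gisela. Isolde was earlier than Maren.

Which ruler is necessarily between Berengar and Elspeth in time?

Cassia

Tracing the constraints gives Berengar → Cassia → Elspeth, so Cassia sits after Berengar and before Elspeth.
No other ruler is forced both after Berengar and before Elspeth.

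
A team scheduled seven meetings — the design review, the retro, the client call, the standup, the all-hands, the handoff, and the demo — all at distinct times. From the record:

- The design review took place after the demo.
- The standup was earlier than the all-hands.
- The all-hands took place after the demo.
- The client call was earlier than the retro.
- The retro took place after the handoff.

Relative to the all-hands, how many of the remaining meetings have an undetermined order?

Forced before the all-hands: the demo and the standup.
That leaves the client call, the design review, the handoff, and the retro with no forced order relative to the all-hands — 4.

4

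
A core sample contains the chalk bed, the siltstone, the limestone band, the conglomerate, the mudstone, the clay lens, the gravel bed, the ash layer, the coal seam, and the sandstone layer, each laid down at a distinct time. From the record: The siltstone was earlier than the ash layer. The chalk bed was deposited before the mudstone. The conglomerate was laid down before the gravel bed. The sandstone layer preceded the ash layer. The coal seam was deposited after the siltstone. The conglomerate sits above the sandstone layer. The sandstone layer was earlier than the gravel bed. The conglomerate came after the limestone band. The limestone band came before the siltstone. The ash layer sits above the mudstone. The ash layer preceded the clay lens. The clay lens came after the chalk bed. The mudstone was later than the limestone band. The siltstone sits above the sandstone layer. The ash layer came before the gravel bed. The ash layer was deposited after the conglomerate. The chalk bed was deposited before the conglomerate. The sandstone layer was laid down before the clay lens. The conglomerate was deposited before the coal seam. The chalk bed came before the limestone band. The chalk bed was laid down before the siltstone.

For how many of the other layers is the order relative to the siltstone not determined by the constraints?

2

Forced before the siltstone: the chalk bed, the limestone band, and the sandstone layer; forced after the siltstone: the ash layer, the clay lens, the coal seam, and the gravel bed.
That leaves the conglomerate and the mudstone with no forced order relative to the siltstone — 2.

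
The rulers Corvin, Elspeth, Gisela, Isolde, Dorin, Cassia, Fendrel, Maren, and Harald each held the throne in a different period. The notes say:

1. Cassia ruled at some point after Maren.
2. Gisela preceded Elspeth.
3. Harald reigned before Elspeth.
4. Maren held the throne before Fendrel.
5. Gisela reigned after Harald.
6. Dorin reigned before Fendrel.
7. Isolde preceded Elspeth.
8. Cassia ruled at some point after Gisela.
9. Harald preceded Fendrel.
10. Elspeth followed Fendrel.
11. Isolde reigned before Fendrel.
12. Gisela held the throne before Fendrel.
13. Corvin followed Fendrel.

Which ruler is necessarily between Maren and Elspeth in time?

Fendrel

Tracing the constraints gives Maren → Fendrel → Elspeth, so Fendrel sits after Maren and before Elspeth.
No other ruler is forced both after Maren and before Elspeth.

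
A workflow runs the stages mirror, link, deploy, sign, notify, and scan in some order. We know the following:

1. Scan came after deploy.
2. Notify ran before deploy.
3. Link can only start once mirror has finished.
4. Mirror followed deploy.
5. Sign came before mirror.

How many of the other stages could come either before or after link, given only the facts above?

1

Forced before link: deploy, mirror, notify, and sign.
That leaves scan with no forced order relative to link — 1.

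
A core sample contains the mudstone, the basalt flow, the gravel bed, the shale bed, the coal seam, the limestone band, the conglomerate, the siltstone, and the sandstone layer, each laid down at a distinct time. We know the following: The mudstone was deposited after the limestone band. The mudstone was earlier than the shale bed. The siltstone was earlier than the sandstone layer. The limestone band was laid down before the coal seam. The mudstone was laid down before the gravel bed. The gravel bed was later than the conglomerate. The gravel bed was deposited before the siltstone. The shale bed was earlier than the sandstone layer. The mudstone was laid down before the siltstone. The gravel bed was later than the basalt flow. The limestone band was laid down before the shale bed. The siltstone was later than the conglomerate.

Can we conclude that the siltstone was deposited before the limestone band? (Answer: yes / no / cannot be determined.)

no

Tracing the constraints gives the limestone band → the mudstone → the siltstone, so the limestone band must come before the siltstone.
That means the siltstone cannot be before the limestone band.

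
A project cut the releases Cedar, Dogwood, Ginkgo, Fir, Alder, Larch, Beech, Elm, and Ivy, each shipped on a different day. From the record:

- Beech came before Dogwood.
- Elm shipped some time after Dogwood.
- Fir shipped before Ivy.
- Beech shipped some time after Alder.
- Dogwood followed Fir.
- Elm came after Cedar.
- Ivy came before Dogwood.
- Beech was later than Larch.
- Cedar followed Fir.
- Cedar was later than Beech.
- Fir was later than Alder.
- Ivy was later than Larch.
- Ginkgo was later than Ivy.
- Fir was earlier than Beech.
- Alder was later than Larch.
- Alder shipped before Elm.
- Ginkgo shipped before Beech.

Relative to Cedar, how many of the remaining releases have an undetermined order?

1

Forced before Cedar: Alder, Beech, Fir, Ginkgo, Ivy, and Larch; forced after Cedar: Elm.
That leaves Dogwood with no forced order relative to Cedar — 1.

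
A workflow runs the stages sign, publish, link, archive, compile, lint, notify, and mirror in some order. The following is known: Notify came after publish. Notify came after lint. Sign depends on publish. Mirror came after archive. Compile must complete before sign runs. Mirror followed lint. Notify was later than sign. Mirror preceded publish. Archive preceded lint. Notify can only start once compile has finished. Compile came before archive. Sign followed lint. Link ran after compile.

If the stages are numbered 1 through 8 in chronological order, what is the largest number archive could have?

3

Archive must come before lint, mirror, notify, publish, and sign — 5 stages forced after it.
Everything else can be placed before archive in some valid order, so archive can sit as late as position 8 − 5 = 3.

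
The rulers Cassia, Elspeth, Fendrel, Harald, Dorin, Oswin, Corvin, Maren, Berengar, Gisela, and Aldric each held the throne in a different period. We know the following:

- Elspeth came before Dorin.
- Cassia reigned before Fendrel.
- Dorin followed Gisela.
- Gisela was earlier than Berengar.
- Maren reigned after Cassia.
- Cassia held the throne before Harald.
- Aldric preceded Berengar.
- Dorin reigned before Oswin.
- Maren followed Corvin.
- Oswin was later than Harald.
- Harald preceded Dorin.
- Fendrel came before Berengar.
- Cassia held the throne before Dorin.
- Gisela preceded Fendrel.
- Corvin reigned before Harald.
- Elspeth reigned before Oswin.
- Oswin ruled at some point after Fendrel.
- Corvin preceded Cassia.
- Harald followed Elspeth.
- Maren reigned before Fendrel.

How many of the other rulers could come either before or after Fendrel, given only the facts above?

Forced before Fendrel: Cassia, Corvin, Gisela, and Maren; forced after Fendrel: Berengar and Oswin.
That leaves Aldric, Dorin, Elspeth, and Harald with no forced order relative to Fendrel — 4.

4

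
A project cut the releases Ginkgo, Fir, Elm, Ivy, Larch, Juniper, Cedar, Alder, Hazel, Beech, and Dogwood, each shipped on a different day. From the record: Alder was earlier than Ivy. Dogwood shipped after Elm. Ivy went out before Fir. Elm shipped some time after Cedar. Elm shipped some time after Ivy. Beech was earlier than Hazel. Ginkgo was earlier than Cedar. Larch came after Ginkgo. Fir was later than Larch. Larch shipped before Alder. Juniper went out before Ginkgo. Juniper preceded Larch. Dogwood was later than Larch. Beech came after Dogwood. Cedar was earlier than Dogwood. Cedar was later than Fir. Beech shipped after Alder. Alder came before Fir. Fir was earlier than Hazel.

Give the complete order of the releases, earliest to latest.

The constraints fix every adjacent pair, so only one ordering works:
Juniper → Ginkgo → Larch → Alder → Ivy → Fir → Cedar → Elm → Dogwood → Beech → Hazel.

Juniper, Ginkgo, Larch, Alder, Ivy, Fir, Cedar, Elm, Dogwood, Beech, Hazel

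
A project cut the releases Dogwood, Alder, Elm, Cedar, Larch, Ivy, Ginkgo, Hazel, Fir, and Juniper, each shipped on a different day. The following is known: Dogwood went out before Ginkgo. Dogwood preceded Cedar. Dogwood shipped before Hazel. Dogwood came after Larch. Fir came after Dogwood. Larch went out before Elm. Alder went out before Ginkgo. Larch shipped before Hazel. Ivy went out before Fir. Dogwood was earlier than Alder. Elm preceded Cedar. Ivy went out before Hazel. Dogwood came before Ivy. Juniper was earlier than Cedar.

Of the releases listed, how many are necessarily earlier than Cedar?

4

Directly stated before Cedar: Dogwood, Elm, and Juniper.
Larch reaches Cedar via Larch → Dogwood → Cedar.
That's Dogwood, Elm, Juniper, and Larch — 4 in all.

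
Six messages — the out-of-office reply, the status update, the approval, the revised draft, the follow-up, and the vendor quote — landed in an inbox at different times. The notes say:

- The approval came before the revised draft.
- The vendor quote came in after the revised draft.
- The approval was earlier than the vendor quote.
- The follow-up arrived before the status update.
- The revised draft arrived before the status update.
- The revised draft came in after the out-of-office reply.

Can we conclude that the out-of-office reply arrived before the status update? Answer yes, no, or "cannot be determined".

Chain the constraints: the out-of-office reply → the revised draft → the status update. Each link is directly stated, so the out-of-office reply comes before the status update.

yes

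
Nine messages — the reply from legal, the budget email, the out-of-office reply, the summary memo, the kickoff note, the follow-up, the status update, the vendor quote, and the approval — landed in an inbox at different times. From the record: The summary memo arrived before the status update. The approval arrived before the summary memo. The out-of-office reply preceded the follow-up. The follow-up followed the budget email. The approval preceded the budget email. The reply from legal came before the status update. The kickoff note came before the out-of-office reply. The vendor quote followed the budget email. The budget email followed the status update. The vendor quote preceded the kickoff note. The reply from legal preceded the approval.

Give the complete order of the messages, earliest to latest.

The constraints fix every adjacent pair, so only one ordering works:
the reply from legal → the approval → the summary memo → the status update → the budget email → the vendor quote → the kickoff note → the out-of-office reply → the follow-up.

the reply from legal, the approval, the summary memo, the status update, the budget email, the vendor quote, the kickoff note, the out-of-office reply, the follow-up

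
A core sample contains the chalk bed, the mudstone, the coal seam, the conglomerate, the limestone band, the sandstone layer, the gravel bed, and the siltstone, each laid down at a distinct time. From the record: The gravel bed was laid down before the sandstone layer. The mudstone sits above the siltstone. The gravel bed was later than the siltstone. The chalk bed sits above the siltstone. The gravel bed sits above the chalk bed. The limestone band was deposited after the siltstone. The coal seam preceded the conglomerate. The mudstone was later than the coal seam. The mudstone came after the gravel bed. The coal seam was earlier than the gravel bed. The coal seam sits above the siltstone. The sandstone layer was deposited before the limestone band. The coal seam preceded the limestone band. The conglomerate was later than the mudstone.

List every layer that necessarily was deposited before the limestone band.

Directly stated before the limestone band: the coal seam, the sandstone layer, and the siltstone.
The chalk bed reaches the limestone band via the chalk bed → the gravel bed → the sandstone layer → the limestone band.
The gravel bed reaches the limestone band via the gravel bed → the sandstone layer → the limestone band.
No chain forces the mudstone (or any of the others) ahead of the limestone band.

the chalk bed, the coal seam, the gravel bed, the sandstone layer, the siltstone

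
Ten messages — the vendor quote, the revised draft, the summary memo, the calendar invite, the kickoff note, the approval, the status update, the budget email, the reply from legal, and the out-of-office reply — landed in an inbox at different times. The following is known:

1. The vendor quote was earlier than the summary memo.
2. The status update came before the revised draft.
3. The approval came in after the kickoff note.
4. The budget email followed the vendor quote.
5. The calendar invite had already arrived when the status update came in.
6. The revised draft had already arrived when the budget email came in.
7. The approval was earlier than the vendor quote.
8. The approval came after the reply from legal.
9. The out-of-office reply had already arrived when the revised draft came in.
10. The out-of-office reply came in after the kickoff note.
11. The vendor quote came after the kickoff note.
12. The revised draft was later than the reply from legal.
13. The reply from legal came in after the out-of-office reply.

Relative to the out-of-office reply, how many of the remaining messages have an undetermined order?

Forced before the out-of-office reply: the kickoff note; forced after the out-of-office reply: the approval, the budget email, the reply from legal, the revised draft, the summary memo, and the vendor quote.
That leaves the calendar invite and the status update with no forced order relative to the out-of-office reply — 2.

2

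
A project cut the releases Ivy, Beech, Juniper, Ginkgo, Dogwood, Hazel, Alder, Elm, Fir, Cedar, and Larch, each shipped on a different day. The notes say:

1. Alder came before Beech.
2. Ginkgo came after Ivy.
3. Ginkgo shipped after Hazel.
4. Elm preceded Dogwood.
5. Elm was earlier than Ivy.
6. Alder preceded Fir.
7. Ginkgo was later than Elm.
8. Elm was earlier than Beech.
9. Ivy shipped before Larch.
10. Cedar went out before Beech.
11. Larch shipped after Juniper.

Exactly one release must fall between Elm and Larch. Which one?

Ivy

Tracing the constraints gives Elm → Ivy → Larch, so Ivy sits after Elm and before Larch.
No other release is forced both after Elm and before Larch.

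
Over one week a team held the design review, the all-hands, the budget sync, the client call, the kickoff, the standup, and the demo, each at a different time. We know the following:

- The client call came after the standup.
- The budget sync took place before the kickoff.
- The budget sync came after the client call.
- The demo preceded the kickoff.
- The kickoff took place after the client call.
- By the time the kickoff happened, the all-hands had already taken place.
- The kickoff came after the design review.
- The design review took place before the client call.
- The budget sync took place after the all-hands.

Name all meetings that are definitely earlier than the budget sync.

Directly stated before the budget sync: the all-hands and the client call.
The design review reaches the budget sync via the design review → the client call → the budget sync.
The standup reaches the budget sync via the standup → the client call → the budget sync.

the all-hands, the client call, the design review, the standup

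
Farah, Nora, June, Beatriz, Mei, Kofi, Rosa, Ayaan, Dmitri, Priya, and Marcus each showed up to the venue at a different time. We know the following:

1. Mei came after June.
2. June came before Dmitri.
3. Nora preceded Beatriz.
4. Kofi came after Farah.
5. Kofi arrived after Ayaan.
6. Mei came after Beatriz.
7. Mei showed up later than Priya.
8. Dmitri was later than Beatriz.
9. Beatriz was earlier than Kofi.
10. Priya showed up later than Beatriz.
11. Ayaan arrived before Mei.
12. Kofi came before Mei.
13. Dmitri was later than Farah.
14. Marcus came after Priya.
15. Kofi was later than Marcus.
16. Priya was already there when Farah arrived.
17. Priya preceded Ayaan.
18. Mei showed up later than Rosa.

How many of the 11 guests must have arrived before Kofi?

Directly stated before Kofi: Ayaan, Beatriz, Farah, and Marcus.
Nora reaches Kofi via Nora → Beatriz → Kofi.
Priya reaches Kofi via Priya → Ayaan → Kofi.
That's Ayaan, Beatriz, Farah, Marcus, Nora, and Priya — 6 in all.

6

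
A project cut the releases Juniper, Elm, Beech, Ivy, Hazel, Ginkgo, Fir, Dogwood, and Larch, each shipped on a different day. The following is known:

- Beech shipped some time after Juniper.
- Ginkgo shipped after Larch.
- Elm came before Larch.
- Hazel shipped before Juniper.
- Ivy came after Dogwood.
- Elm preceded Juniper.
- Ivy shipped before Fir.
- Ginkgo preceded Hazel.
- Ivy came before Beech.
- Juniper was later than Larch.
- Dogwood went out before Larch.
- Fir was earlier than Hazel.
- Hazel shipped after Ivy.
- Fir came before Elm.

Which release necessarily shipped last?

Beech

Every other release has a chain of constraints placing it before Beech, so Beech is last.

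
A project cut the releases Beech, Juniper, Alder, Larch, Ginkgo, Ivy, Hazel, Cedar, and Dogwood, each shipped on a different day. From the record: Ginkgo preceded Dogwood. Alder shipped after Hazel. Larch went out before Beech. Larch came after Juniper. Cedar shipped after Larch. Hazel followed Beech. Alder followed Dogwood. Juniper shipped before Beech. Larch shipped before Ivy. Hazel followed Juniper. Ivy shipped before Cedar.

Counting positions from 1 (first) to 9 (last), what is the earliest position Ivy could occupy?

3

Juniper and Larch must both come before Ivy — 2 forced predecessors.
Nothing else is forced ahead of Ivy, so its earliest slot is position 2 + 1 = 3.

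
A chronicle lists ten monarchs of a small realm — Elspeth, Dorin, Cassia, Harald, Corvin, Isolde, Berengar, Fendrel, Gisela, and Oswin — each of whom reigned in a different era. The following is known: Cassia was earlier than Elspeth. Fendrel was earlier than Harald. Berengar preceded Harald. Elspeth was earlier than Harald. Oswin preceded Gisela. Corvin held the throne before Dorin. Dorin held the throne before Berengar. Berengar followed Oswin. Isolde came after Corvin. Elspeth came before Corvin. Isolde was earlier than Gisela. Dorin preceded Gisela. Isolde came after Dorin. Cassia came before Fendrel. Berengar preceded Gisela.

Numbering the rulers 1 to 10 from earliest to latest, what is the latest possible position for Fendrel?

9

Fendrel must come before Harald — 1 ruler forced after them.
Everything else can be placed before Fendrel in some valid order, so Fendrel can sit as late as position 10 − 1 = 9.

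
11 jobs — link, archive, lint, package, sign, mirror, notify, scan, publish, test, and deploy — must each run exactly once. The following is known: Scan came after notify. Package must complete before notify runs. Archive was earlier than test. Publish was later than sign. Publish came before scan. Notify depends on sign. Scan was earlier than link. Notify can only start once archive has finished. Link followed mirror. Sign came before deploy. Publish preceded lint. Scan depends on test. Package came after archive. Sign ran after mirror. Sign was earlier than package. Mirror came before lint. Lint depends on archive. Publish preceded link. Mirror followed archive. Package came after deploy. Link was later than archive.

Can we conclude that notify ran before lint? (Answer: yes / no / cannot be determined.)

No chain of stated constraints runs from notify to lint, and none runs from lint to notify either.
So the relative order of notify and lint is not fixed by the given facts.

cannot be determined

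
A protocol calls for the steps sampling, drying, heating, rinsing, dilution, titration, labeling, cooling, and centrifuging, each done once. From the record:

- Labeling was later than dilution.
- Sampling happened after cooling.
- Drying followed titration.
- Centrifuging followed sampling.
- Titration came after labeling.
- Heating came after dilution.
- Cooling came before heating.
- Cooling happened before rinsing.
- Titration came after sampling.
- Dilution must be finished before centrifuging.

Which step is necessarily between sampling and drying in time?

Tracing the constraints gives sampling → titration → drying, so titration sits after sampling and before drying.
No other step is forced both after sampling and before drying.

titration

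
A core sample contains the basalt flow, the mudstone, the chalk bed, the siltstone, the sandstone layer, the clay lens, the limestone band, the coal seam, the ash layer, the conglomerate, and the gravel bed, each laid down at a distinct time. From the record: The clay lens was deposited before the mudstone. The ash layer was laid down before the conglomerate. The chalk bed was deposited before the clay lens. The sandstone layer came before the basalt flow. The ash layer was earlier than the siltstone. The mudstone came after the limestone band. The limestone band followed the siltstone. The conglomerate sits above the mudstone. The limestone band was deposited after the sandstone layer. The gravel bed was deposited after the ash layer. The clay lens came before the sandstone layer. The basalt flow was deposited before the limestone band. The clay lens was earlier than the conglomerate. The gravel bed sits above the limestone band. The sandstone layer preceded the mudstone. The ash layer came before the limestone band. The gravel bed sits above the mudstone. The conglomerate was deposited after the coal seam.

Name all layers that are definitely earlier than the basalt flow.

Directly stated before the basalt flow: the sandstone layer.
The chalk bed reaches the basalt flow via the chalk bed → the clay lens → the sandstone layer → the basalt flow.
The clay lens reaches the basalt flow via the clay lens → the sandstone layer → the basalt flow.

the chalk bed, the clay lens, the sandstone layer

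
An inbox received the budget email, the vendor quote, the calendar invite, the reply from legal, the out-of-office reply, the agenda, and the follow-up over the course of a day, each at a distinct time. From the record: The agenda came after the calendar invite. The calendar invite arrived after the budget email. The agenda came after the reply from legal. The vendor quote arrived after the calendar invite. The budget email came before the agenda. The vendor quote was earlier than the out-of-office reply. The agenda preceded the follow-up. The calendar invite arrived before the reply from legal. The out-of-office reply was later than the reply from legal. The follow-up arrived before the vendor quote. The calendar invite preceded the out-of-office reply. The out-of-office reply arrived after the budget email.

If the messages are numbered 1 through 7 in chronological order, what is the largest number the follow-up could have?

The follow-up must come before the out-of-office reply and the vendor quote — 2 messages forced after it.
Everything else can be placed before the follow-up in some valid order, so the follow-up can sit as late as position 7 − 2 = 5.

5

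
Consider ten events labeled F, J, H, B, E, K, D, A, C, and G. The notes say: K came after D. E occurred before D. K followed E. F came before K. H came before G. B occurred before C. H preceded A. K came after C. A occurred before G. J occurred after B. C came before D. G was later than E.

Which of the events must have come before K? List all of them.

Directly stated before K: C, D, E, and F.
B reaches K via B → C → K.
No chain forces H (or any of the others) ahead of K.

B, C, D, E, F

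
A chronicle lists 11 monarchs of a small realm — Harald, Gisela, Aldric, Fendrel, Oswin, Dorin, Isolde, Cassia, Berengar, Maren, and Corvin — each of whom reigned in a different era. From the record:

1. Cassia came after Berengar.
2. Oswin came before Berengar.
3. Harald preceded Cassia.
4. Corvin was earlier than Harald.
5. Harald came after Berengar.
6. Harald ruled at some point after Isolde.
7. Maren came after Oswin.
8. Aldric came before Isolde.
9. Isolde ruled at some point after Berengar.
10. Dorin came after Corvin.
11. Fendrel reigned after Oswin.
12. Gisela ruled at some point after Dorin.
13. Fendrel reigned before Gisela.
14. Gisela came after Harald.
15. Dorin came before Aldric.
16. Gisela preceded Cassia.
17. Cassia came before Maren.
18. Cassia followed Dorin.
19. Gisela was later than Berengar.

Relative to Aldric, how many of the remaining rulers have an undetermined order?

3

Forced before Aldric: Corvin and Dorin; forced after Aldric: Cassia, Gisela, Harald, Isolde, and Maren.
That leaves Berengar, Fendrel, and Oswin with no forced order relative to Aldric — 3.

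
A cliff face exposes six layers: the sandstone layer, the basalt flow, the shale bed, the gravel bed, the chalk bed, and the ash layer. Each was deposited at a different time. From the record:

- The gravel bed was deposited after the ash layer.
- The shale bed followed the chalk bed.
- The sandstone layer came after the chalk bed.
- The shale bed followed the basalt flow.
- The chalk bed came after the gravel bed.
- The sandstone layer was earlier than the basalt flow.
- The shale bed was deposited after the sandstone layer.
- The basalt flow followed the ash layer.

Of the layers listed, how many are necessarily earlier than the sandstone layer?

Directly stated before the sandstone layer: the chalk bed.
The ash layer reaches the sandstone layer via the ash layer → the gravel bed → the chalk bed → the sandstone layer.
The gravel bed reaches the sandstone layer via the gravel bed → the chalk bed → the sandstone layer.
No chain forces the basalt flow (or any of the others) ahead of the sandstone layer.
That's the ash layer, the chalk bed, and the gravel bed — 3 in all.

3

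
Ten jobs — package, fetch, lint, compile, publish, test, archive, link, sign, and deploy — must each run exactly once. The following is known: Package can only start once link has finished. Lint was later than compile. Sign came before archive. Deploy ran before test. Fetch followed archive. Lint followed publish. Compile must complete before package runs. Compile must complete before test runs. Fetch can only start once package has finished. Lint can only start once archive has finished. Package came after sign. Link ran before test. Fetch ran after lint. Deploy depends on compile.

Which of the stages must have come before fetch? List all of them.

archive, compile, link, lint, package, publish, sign

Directly stated before fetch: archive, lint, and package.
Compile reaches fetch via compile → package → fetch.
Link reaches fetch via link → package → fetch.
Publish reaches fetch via publish → lint → fetch.
Likewise sign reaches fetch by chaining the stated constraints.
No chain forces deploy (or any of the others) ahead of fetch.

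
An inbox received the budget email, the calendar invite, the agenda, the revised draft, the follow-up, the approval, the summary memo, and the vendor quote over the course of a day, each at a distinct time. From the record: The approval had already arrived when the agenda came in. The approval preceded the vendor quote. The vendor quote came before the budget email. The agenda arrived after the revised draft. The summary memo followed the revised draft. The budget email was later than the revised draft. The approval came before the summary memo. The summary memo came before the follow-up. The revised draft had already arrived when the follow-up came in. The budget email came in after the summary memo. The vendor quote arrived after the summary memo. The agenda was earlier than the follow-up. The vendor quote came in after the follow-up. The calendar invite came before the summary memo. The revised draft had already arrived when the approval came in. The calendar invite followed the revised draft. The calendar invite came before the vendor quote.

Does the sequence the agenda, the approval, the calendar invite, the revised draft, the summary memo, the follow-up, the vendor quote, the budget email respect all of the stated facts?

The constraints require the revised draft before the approval, but in the proposed sequence the approval appears ahead of the revised draft. That one violation is enough.

no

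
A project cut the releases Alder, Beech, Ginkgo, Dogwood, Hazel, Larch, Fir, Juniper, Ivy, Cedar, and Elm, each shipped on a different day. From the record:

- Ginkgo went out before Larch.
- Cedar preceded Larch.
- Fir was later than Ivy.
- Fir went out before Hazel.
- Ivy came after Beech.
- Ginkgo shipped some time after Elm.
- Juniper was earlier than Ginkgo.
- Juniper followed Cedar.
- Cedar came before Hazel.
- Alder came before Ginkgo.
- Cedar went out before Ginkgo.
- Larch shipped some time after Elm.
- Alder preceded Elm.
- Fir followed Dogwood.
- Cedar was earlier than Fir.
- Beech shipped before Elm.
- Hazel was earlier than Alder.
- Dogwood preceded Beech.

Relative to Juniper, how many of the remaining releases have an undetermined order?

Forced before Juniper: Cedar; forced after Juniper: Ginkgo and Larch.
That leaves Alder, Beech, Dogwood, Elm, Fir, Hazel, and Ivy with no forced order relative to Juniper — 7.

7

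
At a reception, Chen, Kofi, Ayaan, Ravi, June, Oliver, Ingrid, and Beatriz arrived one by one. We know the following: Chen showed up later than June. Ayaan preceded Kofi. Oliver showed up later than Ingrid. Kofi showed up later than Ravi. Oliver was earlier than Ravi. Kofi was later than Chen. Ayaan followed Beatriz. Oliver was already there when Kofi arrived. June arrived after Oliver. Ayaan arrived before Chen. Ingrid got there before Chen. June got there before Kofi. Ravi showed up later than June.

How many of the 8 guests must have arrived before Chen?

5

Directly stated before Chen: Ayaan, Ingrid, and June.
Beatriz reaches Chen via Beatriz → Ayaan → Chen.
Oliver reaches Chen via Oliver → June → Chen.
No chain forces Ravi (or any of the others) ahead of Chen.
That's Ayaan, Beatriz, Ingrid, June, and Oliver — 5 in all.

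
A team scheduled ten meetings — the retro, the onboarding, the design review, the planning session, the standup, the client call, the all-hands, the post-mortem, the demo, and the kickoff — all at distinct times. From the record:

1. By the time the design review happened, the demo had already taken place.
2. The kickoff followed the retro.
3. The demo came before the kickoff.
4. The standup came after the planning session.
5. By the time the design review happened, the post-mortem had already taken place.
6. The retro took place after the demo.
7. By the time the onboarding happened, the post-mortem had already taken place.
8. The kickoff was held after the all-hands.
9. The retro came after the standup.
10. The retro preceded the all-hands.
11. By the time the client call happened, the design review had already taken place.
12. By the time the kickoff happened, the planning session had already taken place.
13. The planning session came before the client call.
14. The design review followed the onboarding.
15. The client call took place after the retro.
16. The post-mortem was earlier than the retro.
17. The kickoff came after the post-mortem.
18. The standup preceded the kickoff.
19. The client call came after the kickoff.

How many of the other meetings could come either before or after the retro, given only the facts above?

2

Forced before the retro: the demo, the planning session, the post-mortem, and the standup; forced after the retro: the all-hands, the client call, and the kickoff.
That leaves the design review and the onboarding with no forced order relative to the retro — 2.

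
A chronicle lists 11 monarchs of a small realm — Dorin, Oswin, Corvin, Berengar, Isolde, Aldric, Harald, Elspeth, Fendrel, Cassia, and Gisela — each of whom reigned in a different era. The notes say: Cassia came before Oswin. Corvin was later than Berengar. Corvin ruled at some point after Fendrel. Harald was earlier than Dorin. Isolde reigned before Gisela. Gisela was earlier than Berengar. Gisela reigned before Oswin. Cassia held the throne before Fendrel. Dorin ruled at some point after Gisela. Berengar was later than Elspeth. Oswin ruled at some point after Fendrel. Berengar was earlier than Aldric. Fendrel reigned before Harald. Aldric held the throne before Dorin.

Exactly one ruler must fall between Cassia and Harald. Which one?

Tracing the constraints gives Cassia → Fendrel → Harald, so Fendrel sits after Cassia and before Harald.
No other ruler is forced both after Cassia and before Harald.

Fendrel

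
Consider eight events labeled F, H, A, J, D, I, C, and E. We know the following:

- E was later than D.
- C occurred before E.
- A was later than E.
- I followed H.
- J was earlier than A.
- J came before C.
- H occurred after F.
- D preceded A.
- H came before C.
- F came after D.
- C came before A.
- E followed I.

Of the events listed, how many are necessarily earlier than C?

4

Directly stated before C: H and J.
D reaches C via D → F → H → C.
F reaches C via F → H → C.
That's D, F, H, and J — 4 in all.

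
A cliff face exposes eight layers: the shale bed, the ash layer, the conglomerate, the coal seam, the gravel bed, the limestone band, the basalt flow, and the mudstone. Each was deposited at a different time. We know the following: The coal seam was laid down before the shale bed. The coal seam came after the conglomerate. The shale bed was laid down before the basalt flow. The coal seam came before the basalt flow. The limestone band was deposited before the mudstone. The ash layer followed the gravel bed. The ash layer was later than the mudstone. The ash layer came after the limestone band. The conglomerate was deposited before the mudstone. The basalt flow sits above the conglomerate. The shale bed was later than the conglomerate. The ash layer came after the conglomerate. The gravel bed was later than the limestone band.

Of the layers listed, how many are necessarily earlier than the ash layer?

Directly stated before the ash layer: the conglomerate, the gravel bed, the limestone band, and the mudstone.
No chain forces the shale bed (or any of the others) ahead of the ash layer.
That's the conglomerate, the gravel bed, the limestone band, and the mudstone — 4 in all.

4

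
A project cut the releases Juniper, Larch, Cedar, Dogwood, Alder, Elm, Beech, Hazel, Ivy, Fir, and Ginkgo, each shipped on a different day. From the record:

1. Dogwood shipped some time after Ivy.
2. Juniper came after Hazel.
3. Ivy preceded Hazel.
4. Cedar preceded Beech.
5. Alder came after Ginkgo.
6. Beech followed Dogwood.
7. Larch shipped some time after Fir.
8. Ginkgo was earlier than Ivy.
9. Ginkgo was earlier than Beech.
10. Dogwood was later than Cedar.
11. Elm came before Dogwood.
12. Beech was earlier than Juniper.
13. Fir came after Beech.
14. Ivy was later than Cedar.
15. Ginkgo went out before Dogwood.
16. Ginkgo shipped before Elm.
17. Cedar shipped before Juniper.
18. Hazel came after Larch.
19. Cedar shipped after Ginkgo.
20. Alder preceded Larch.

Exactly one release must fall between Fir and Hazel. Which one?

Tracing the constraints gives Fir → Larch → Hazel, so Larch sits after Fir and before Hazel.
No other release is forced both after Fir and before Hazel.

Larch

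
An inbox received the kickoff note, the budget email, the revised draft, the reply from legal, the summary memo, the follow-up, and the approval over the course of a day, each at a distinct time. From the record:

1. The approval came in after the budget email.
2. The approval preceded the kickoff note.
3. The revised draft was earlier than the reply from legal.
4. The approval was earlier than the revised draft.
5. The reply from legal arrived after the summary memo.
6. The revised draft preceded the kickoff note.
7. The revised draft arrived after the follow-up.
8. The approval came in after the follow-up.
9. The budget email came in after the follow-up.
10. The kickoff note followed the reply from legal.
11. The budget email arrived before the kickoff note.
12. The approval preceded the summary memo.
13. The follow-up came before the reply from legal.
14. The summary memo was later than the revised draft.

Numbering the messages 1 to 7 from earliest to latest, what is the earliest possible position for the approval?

The budget email and the follow-up must both come before the approval — 2 forced predecessors.
Nothing else is forced ahead of the approval, so its earliest slot is position 2 + 1 = 3.

3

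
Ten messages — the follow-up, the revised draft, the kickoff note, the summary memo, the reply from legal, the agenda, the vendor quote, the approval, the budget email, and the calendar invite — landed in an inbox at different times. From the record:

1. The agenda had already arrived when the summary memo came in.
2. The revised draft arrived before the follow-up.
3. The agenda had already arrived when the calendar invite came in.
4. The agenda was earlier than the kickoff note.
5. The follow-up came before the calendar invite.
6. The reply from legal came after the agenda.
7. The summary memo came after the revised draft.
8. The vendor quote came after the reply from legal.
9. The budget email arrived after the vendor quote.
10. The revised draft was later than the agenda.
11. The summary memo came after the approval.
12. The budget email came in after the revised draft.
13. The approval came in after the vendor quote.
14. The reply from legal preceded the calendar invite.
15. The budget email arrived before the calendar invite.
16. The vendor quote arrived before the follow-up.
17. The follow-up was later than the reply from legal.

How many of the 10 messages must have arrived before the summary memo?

Directly stated before the summary memo: the agenda, the approval, and the revised draft.
The reply from legal reaches the summary memo via the reply from legal → the vendor quote → the approval → the summary memo.
The vendor quote reaches the summary memo via the vendor quote → the approval → the summary memo.
No chain forces the budget email (or any of the others) ahead of the summary memo.
That's the agenda, the approval, the reply from legal, the revised draft, and the vendor quote — 5 in all.

5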